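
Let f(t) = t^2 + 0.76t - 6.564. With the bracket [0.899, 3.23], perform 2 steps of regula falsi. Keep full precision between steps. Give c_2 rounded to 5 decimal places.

2.16299

f(0.899000) = -5.072559, f(3.230000) = 6.323700
step 1: c = 1.936545, f(c) = -1.342018 < 0 → new bracket [1.936545, 3.230000]
step 2: c = 2.162987, f(c) = -0.241616 < 0 → new bracket [2.162987, 3.230000]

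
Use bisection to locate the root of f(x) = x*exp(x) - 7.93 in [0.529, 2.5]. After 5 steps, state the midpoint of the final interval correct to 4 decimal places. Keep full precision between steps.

1.6069

f(0.529000) = -7.032163, f(2.500000) = 22.526235 (opposite signs)
step 1: m = 1.514500, f(m) = -1.043346 < 0 → root in [1.514500, 2.500000]
step 2: m = 2.007250, f(m) = 7.009603 > 0 → root in [1.514500, 2.007250]
step 3: m = 1.760875, f(m) = 2.313935 > 0 → root in [1.514500, 1.760875]
step 4: m = 1.637687, f(m) = 0.493056 > 0 → root in [1.514500, 1.637687]
step 5: m = 1.576094, f(m) = -0.307966 < 0 → root in [1.576094, 1.637687]
Midpoint of [1.576094, 1.637687] = 1.606891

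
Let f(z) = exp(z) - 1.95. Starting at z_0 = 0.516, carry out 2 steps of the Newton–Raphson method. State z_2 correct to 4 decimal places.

f'(z) = exp(z)
z_0 = 0.516000: f = -0.274687, f' = 1.675313 → z_1 = 0.516000 - (-0.274687)/(1.675313) = 0.679962
z_1 = 0.679962: f = 0.023802, f' = 1.973802 → z_2 = 0.679962 - (0.023802)/(1.973802) = 0.667903

0.6679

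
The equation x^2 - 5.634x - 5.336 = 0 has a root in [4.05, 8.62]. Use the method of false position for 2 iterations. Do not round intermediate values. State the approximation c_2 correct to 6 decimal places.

False-position update: c = (a·f(b) − b·f(a))/(f(b) − f(a)); replace the endpoint whose sign matches f(c).
f(4.050000) = -11.751200, f(8.620000) = 20.403320
step 1: c = 5.720153, f(c) = -4.843189 < 0 → new bracket [5.720153, 8.620000]
step 2: c = 6.276448, f(c) = -1.303706 < 0 → new bracket [6.276448, 8.620000]

6.276448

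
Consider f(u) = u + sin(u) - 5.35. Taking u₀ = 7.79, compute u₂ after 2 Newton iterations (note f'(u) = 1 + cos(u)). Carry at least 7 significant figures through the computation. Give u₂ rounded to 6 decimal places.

u_0 = 7.790000: f = 3.437954, f' = 1.063938 → u_1 = 7.790000 - (3.437954)/(1.063938) = 4.558652
u_1 = 4.558652: f = -1.779554, f' = 0.846868 → u_2 = 4.558652 - (-1.779554)/(0.846868) = 6.659988

6.659988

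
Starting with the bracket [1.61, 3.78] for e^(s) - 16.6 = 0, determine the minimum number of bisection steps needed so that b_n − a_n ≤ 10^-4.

Initial width b − a = 3.78 − 1.61 = 2.170000.
After n steps the width is (b−a)/2^n; need (b−a)/2^n ≤ 10^-4.
So n ≥ log₂(2.170000/10^-4) = log₂(21700.0000) ≈ 14.4054.
Hence n = 15.

15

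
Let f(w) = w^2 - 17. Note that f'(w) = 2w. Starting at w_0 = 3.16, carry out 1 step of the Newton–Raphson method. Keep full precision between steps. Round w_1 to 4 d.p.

w_0 = 3.160000: f = -7.014400, f' = 6.320000 → w_1 = 3.160000 - (-7.014400)/(6.320000) = 4.269873

4.2699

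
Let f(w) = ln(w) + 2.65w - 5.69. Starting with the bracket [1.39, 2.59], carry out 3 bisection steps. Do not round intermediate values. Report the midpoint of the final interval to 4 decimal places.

f(1.390000) = -1.677196, f(2.590000) = 2.125158 (opposite signs)
step 1: m = 1.990000, f(m) = 0.271635 > 0 → root in [1.390000, 1.990000]
step 2: m = 1.690000, f(m) = -0.686771 < 0 → root in [1.690000, 1.990000]
step 3: m = 1.840000, f(m) = -0.204234 < 0 → root in [1.840000, 1.990000]
Midpoint of [1.840000, 1.990000] = 1.915000

1.9150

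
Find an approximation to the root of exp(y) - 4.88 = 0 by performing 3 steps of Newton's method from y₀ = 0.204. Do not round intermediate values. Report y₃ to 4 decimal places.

1.8348

Newton update: y ← y − f(y)/f'(y).
f'(y) = exp(y)
y_0 = 0.204000: f = -3.653702, f' = 1.226298 → y_1 = 0.204000 - (-3.653702)/(1.226298) = 3.183456
y_1 = 3.183456: f = 19.250012, f' = 24.130012 → y_2 = 3.183456 - (19.250012)/(24.130012) = 2.385694
y_2 = 2.385694: f = 5.986603, f' = 10.866603 → y_3 = 2.385694 - (5.986603)/(10.866603) = 1.834777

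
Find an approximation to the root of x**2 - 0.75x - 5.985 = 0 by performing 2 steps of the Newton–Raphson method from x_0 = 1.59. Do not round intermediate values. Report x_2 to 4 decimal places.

Newton update: x ← x − f(x)/f'(x).
f'(x) = 2x - 0.75
x_0 = 1.590000: f = -4.649400, f' = 2.430000 → x_1 = 1.590000 - (-4.649400)/(2.430000) = 3.503333
x_1 = 3.503333: f = 3.660844, f' = 6.256667 → x_2 = 3.503333 - (3.660844)/(6.256667) = 2.918222

2.9182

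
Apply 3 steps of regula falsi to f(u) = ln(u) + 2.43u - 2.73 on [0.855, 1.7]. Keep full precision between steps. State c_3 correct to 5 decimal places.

f(0.855000) = -0.809004, f(1.700000) = 1.931628
step 1: c = 1.104435, f(c) = 0.053109 > 0 → new bracket [0.855000, 1.104435]
step 2: c = 1.089068, f(c) = 0.001759 > 0 → new bracket [0.855000, 1.089068]
step 3: c = 1.088561, f(c) = 0.000059 > 0 → new bracket [0.855000, 1.088561]

1.08856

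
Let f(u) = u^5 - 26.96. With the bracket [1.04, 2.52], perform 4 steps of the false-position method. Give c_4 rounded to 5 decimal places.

f(1.040000) = -25.743347, f(2.520000) = 74.665502
step 1: c = 1.419450, f(c) = -21.197635 < 0 → new bracket [1.419450, 2.520000]
step 2: c = 1.662808, f(c) = -14.248095 < 0 → new bracket [1.662808, 2.520000]
step 3: c = 1.800170, f(c) = -8.055390 < 0 → new bracket [1.800170, 2.520000]
step 4: c = 1.870267, f(c) = -4.076707 < 0 → new bracket [1.870267, 2.520000]

1.87027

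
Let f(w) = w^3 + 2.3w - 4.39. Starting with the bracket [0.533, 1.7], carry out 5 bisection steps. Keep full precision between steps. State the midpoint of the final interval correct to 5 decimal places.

1.17120

f(0.533000) = -3.012681, f(1.700000) = 4.433000 (opposite signs)
step 1: m = 1.116500, f(m) = -0.430252 < 0 → root in [1.116500, 1.700000]
step 2: m = 1.408250, f(m) = 1.641771 > 0 → root in [1.116500, 1.408250]
step 3: m = 1.262375, f(m) = 0.525171 > 0 → root in [1.116500, 1.262375]
step 4: m = 1.189437, f(m) = 0.028477 > 0 → root in [1.116500, 1.189437]
step 5: m = 1.152969, f(m) = -0.205488 < 0 → root in [1.152969, 1.189437]
Midpoint of [1.152969, 1.189437] = 1.171203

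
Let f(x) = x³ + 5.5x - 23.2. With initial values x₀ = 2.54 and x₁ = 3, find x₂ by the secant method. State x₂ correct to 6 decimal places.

2.289504

f(x_0) = 7.157064, f(x_1) = 20.300000
x_2 = 3.000000 - (20.300000)·(3.000000 - 2.540000)/(20.300000 - (7.157064)) = 2.289504; f(x_2) = 1.393465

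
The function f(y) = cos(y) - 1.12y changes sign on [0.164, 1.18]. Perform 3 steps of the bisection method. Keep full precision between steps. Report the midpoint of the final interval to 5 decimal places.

f(0.164000) = 0.802902, f(1.180000) = -0.940675 (opposite signs)
step 1: m = 0.672000, f(m) = 0.029938 > 0 → root in [0.672000, 1.180000]
step 2: m = 0.926000, f(m) = -0.436084 < 0 → root in [0.672000, 0.926000]
step 3: m = 0.799000, f(m) = -0.197456 < 0 → root in [0.672000, 0.799000]
Midpoint of [0.672000, 0.799000] = 0.735500

0.73550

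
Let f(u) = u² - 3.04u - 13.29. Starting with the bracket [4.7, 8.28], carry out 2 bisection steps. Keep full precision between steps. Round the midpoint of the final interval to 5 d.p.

f(4.700000) = -5.488000, f(8.280000) = 30.097200 (opposite signs)
step 1: m = 6.490000, f(m) = 9.100500 > 0 → root in [4.700000, 6.490000]
step 2: m = 5.595000, f(m) = 1.005225 > 0 → root in [4.700000, 5.595000]
Midpoint of [4.700000, 5.595000] = 5.147500

5.14750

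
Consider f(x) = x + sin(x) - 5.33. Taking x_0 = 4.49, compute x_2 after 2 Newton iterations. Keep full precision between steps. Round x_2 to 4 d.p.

f'(x) = 1 + cos(x)
x_0 = 4.490000: f = -1.815373, f' = 0.779440 → x_1 = 4.490000 - (-1.815373)/(0.779440) = 6.819075
x_1 = 6.819075: f = 1.999681, f' = 1.859815 → x_2 = 6.819075 - (1.999681)/(1.859815) = 5.743870

5.7439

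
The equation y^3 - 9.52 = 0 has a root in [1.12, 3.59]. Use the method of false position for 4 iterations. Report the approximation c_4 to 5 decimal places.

f(1.120000) = -8.115072, f(3.590000) = 36.748279
step 1: c = 1.566784, f(c) = -5.673840 < 0 → new bracket [1.566784, 3.590000]
step 2: c = 1.837383, f(c) = -3.317034 < 0 → new bracket [1.837383, 3.590000]
step 3: c = 1.982484, f(c) = -1.728359 < 0 → new bracket [1.982484, 3.590000]
step 4: c = 2.054693, f(c) = -0.845573 < 0 → new bracket [2.054693, 3.590000]

2.05469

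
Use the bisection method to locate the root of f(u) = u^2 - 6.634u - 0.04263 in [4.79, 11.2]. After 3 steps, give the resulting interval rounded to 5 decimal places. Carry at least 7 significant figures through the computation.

[6.39250, 7.19375]

f(4.790000) = -8.875390, f(11.200000) = 51.096570 (opposite signs)
step 1: m = 7.995000, f(m) = 10.838565 > 0 → root in [4.790000, 7.995000]
step 2: m = 6.392500, f(m) = -1.586419 < 0 → root in [6.392500, 7.995000]
step 3: m = 7.193750, f(m) = 3.984072 > 0 → root in [6.392500, 7.193750]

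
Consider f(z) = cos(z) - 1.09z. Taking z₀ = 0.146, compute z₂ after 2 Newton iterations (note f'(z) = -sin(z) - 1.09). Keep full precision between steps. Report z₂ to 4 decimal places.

z_0 = 0.146000: f = 0.830221, f' = -1.235482 → z_1 = 0.146000 - (0.830221)/(-1.235482) = 0.817981
z_1 = 0.817981: f = -0.207904, f' = -1.819767 → z_2 = 0.817981 - (-0.207904)/(-1.819767) = 0.703734

0.7037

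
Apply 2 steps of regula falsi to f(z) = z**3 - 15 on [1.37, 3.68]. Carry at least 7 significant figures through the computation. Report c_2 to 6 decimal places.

f(1.370000) = -12.428647, f(3.680000) = 34.836032
step 1: c = 1.977434, f(c) = -7.267748 < 0 → new bracket [1.977434, 3.680000]
step 2: c = 2.271323, f(c) = -3.282459 < 0 → new bracket [2.271323, 3.680000]

2.271323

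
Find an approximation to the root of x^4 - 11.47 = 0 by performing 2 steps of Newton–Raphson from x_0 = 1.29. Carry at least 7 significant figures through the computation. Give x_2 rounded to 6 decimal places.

f'(x) = 4x^3
x_0 = 1.290000: f = -8.700771, f' = 8.586756 → x_1 = 1.290000 - (-8.700771)/(8.586756) = 2.303278
x_1 = 2.303278: f = 16.673976, f' = 48.876386 → x_2 = 2.303278 - (16.673976)/(48.876386) = 1.962132

1.962132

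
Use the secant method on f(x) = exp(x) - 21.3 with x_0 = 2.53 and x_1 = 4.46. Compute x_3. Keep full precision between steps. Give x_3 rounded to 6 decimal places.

f(x_0) = -8.746494, f(x_1) = 65.187509
x_2 = 4.460000 - (65.187509)·(4.460000 - 2.530000)/(65.187509 - (-8.746494)) = 2.758322; f(x_2) = -5.526653
x_3 = 2.758322 - (-5.526653)·(2.758322 - 4.460000)/(-5.526653 - (65.187509)) = 2.891316; f(x_3) = -3.282995

2.891316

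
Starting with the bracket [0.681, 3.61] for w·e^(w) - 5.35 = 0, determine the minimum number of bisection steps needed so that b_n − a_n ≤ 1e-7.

Initial width b − a = 3.61 − 0.681 = 2.929000.
After n steps the width is (b−a)/2^n; need (b−a)/2^n ≤ 1e-7.
So n ≥ log₂(2.929000/1e-7) = log₂(29290000.0000) ≈ 24.8039.
Hence n = 25.

25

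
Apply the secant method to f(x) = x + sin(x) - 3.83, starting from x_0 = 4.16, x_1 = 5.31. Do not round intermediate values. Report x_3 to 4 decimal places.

4.7954

f(x_0) = -0.521273, f(x_1) = 0.653318
x_2 = 5.310000 - (0.653318)·(5.310000 - 4.160000)/(0.653318 - (-0.521273)) = 4.670360; f(x_2) = -0.158757
x_3 = 4.670360 - (-0.158757)·(4.670360 - 5.310000)/(-0.158757 - (0.653318)) = 4.795407; f(x_3) = -0.031149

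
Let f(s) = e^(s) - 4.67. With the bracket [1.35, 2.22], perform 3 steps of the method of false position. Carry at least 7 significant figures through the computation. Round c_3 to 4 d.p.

1.5357

f(1.350000) = -0.812574, f(2.220000) = 4.537331
step 1: c = 1.482141, f(c) = -0.267641 < 0 → new bracket [1.482141, 2.220000]
step 2: c = 1.523240, f(c) = -0.082937 < 0 → new bracket [1.523240, 2.220000]
step 3: c = 1.535747, f(c) = -0.025205 < 0 → new bracket [1.535747, 2.220000]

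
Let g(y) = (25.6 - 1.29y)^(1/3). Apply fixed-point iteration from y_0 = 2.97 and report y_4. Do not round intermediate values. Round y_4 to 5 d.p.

y_1 = g(2.970000) = 2.792185
y_2 = g(2.792185) = 2.801958
y_3 = g(2.801958) = 2.801423
y_4 = g(2.801423) = 2.801452

2.80145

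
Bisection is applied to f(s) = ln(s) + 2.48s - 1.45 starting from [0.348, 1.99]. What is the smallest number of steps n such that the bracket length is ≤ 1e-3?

11

Initial width b − a = 1.99 − 0.348 = 1.642000.
After n steps the width is (b−a)/2^n; need (b−a)/2^n ≤ 1e-3.
So n ≥ log₂(1.642000/1e-3) = log₂(1642.0000) ≈ 10.6812.
Hence n = 11.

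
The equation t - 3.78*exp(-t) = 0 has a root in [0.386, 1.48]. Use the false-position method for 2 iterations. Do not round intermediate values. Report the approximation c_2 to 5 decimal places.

1.18604

f(0.386000) = -2.183533, f(1.480000) = 0.619530
step 1: c = 1.238205, f(c) = 0.142368 > 0 → new bracket [0.386000, 1.238205]
step 2: c = 1.186042, f(c) = 0.031525 > 0 → new bracket [0.386000, 1.186042]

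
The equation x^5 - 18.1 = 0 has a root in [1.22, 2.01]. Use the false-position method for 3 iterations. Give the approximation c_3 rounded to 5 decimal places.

1.77585

f(1.220000) = -15.397292, f(2.010000) = 14.708040
step 1: c = 1.624043, f(c) = -6.802349 < 0 → new bracket [1.624043, 2.010000]
step 2: c = 1.746097, f(c) = -1.869148 < 0 → new bracket [1.746097, 2.010000]
step 3: c = 1.775853, f(c) = -0.438205 < 0 → new bracket [1.775853, 2.010000]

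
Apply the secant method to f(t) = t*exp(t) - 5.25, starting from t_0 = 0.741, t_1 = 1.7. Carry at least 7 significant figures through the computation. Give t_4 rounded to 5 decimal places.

1.35893

f(t_0) = -3.695358, f(t_1) = 4.055711
t_2 = 1.700000 - (4.055711)·(1.700000 - 0.741000)/(4.055711 - (-3.695358)) = 1.198208; f(t_2) = -1.278934
t_3 = 1.198208 - (-1.278934)·(1.198208 - 1.700000)/(-1.278934 - (4.055711)) = 1.318508; f(t_3) = -0.321628
t_4 = 1.318508 - (-0.321628)·(1.318508 - 1.198208)/(-0.321628 - (-1.278934)) = 1.358925; f(t_4) = 0.038950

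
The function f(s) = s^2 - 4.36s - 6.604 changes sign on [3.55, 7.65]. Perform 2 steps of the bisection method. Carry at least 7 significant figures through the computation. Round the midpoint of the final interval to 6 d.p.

f(3.550000) = -9.479500, f(7.650000) = 18.564500 (opposite signs)
step 1: m = 5.600000, f(m) = 0.340000 > 0 → root in [3.550000, 5.600000]
step 2: m = 4.575000, f(m) = -5.620375 < 0 → root in [4.575000, 5.600000]
Midpoint of [4.575000, 5.600000] = 5.087500

5.087500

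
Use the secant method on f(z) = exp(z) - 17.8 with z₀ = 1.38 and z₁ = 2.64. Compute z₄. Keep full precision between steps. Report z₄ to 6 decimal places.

f(z_0) = -13.825098, f(z_1) = -3.786796
z_2 = 2.640000 - (-3.786796)·(2.640000 - 1.380000)/(-3.786796 - (-13.825098)) = 3.115316; f(z_2) = 4.740547
z_3 = 3.115316 - (4.740547)·(3.115316 - 2.640000)/(4.740547 - (-3.786796)) = 2.851077; f(z_3) = -0.493593
z_4 = 2.851077 - (-0.493593)·(2.851077 - 3.115316)/(-0.493593 - (4.740547)) = 2.875995; f(z_4) = -0.056927

2.875995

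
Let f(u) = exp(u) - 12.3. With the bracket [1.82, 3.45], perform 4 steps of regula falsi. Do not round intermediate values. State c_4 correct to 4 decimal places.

f(1.820000) = -6.128142, f(3.450000) = 19.200392
step 1: c = 2.214372, f(c) = -3.144340 < 0 → new bracket [2.214372, 3.450000]
step 2: c = 2.388249, f(c) = -1.405597 < 0 → new bracket [2.388249, 3.450000]
step 3: c = 2.460674, f(c) = -0.587292 < 0 → new bracket [2.460674, 3.450000]
step 4: c = 2.490037, f(c) = -0.238274 < 0 → new bracket [2.490037, 3.450000]

2.4900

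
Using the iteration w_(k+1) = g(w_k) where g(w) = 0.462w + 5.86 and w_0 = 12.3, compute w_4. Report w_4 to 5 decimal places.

10.95633

w_1 = g(12.300000) = 11.542600
w_2 = g(11.542600) = 11.192681
w_3 = g(11.192681) = 11.031019
w_4 = g(11.031019) = 10.956331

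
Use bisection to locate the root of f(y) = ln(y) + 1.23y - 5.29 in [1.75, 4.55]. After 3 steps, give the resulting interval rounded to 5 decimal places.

f(1.750000) = -2.577884, f(4.550000) = 1.821627 (opposite signs)
step 1: m = 3.150000, f(m) = -0.268098 < 0 → root in [3.150000, 4.550000]
step 2: m = 3.850000, f(m) = 0.793573 > 0 → root in [3.150000, 3.850000]
step 3: m = 3.500000, f(m) = 0.267763 > 0 → root in [3.150000, 3.500000]

[3.15000, 3.50000]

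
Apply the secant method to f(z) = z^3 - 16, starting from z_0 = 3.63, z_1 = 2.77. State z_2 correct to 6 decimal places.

f(z_0) = 31.832147, f(z_1) = 5.253933
z_2 = 2.770000 - (5.253933)·(2.770000 - 3.630000)/(5.253933 - (31.832147)) = 2.599997; f(z_2) = 1.575934

2.599997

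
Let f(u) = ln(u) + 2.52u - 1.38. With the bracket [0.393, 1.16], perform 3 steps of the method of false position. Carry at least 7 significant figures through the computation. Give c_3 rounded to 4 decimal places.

0.6935

f(0.393000) = -1.323586, f(1.160000) = 1.691620
step 1: c = 0.729690, f(c) = 0.143684 > 0 → new bracket [0.393000, 0.729690]
step 2: c = 0.696719, f(c) = 0.014360 > 0 → new bracket [0.393000, 0.696719]
step 3: c = 0.693460, f(c) = 0.001456 > 0 → new bracket [0.393000, 0.693460]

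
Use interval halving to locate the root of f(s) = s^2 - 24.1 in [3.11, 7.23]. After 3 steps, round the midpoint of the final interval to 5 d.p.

4.91250

f(3.110000) = -14.427900, f(7.230000) = 28.172900 (opposite signs)
step 1: m = 5.170000, f(m) = 2.628900 > 0 → root in [3.110000, 5.170000]
step 2: m = 4.140000, f(m) = -6.960400 < 0 → root in [4.140000, 5.170000]
step 3: m = 4.655000, f(m) = -2.430975 < 0 → root in [4.655000, 5.170000]
Midpoint of [4.655000, 5.170000] = 4.912500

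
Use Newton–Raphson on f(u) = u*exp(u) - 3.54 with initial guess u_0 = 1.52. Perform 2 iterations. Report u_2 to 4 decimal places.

1.1417

f'(u) = (u+1)*exp(u)
u_0 = 1.520000: f = 3.409782, f' = 11.522007 → u_1 = 1.520000 - (3.409782)/(11.522007) = 1.224064
u_1 = 1.224064: f = 0.623015, f' = 7.563995 → u_2 = 1.224064 - (0.623015)/(7.563995) = 1.141698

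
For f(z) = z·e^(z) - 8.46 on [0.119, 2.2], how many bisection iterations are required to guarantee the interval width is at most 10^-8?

28

Initial width b − a = 2.2 − 0.119 = 2.081000.
After n steps the width is (b−a)/2^n; need (b−a)/2^n ≤ 10^-8.
So n ≥ log₂(2.081000/10^-8) = log₂(208100000.0000) ≈ 27.6327.
Hence n = 28.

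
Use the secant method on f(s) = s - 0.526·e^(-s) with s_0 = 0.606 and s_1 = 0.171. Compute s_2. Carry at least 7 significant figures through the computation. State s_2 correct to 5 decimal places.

f(s_0) = 0.319052, f(s_1) = -0.272324
s_2 = 0.171000 - (-0.272324)·(0.171000 - 0.606000)/(-0.272324 - (0.319052)) = 0.371314; f(s_2) = 0.008465

0.37131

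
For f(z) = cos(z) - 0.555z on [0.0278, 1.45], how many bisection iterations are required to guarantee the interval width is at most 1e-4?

14

Initial width b − a = 1.45 − 0.0278 = 1.422200.
After n steps the width is (b−a)/2^n; need (b−a)/2^n ≤ 1e-4.
So n ≥ log₂(1.422200/1e-4) = log₂(14222.0000) ≈ 13.7958.
Hence n = 14.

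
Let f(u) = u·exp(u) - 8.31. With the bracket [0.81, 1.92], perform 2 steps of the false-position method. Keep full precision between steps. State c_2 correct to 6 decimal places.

1.594439

False-position update: c = (a·f(b) − b·f(a))/(f(b) − f(a)); replace the endpoint whose sign matches f(c).
f(0.810000) = -6.489195, f(1.920000) = 4.786240
step 1: c = 1.448823, f(c) = -2.140768 < 0 → new bracket [1.448823, 1.920000]
step 2: c = 1.594439, f(c) = -0.456493 < 0 → new bracket [1.594439, 1.920000]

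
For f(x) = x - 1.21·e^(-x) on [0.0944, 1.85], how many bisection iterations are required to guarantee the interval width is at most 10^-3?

Initial width b − a = 1.85 − 0.0944 = 1.755600.
After n steps the width is (b−a)/2^n; need (b−a)/2^n ≤ 10^-3.
So n ≥ log₂(1.755600/10^-3) = log₂(1755.6000) ≈ 10.7777.
Hence n = 11.

11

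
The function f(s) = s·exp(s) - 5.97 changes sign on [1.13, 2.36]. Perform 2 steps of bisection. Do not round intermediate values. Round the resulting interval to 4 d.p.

[1.1300, 1.4375]

f(1.130000) = -2.471908, f(2.360000) = 19.024645 (opposite signs)
step 1: m = 1.745000, f(m) = 4.021698 > 0 → root in [1.130000, 1.745000]
step 2: m = 1.437500, f(m) = 0.082101 > 0 → root in [1.130000, 1.437500]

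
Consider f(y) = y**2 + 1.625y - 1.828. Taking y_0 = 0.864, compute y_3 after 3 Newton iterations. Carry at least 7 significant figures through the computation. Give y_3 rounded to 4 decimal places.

f'(y) = 2y + 1.625
y_0 = 0.864000: f = 0.322496, f' = 3.353000 → y_1 = 0.864000 - (0.322496)/(3.353000) = 0.767819
y_1 = 0.767819: f = 0.009251, f' = 3.160637 → y_2 = 0.767819 - (0.009251)/(3.160637) = 0.764892
y_2 = 0.764892: f = 0.000009, f' = 3.154784 → y_3 = 0.764892 - (0.000009)/(3.154784) = 0.764889

0.7649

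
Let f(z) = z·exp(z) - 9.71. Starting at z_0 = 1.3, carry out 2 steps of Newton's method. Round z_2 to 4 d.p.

1.7427

f'(z) = (z + 1)·exp(z)
z_0 = 1.300000: f = -4.939914, f' = 8.439382 → z_1 = 1.300000 - (-4.939914)/(8.439382) = 1.885341
z_1 = 1.885341: f = 2.711754, f' = 19.010353 → z_2 = 1.885341 - (2.711754)/(19.010353) = 1.742695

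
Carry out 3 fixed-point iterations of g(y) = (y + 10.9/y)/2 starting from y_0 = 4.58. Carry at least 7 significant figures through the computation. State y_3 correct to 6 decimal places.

3.301518

y_1 = g(4.580000) = 3.479956
y_2 = g(3.479956) = 3.306090
y_3 = g(3.306090) = 3.301518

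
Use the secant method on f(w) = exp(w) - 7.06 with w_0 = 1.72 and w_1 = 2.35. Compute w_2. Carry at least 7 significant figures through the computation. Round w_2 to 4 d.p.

1.9097

f(w_0) = -1.475472, f(w_1) = 3.425570
w_2 = 2.350000 - (3.425570)·(2.350000 - 1.720000)/(3.425570 - (-1.475472)) = 1.909663; f(w_2) = -0.309185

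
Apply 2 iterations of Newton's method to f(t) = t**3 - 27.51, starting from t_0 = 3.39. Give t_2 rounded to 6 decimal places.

3.019271

f'(t) = 3t**2
t_0 = 3.390000: f = 11.448219, f' = 34.476300 → t_1 = 3.390000 - (11.448219)/(34.476300) = 3.057939
t_1 = 3.057939: f = 1.084773, f' = 28.052981 → t_2 = 3.057939 - (1.084773)/(28.052981) = 3.019271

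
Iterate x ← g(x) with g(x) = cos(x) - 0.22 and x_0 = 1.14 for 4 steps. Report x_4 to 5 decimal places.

0.65543

x_1 = g(1.140000) = 0.197595
x_2 = g(0.197595) = 0.760542
x_3 = g(0.760542) = 0.504463
x_4 = g(0.504463) = 0.655434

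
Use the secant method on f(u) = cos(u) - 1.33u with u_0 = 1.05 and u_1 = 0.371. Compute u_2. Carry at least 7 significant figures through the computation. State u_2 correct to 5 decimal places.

0.59363

f(u_0) = -0.898929, f(u_1) = 0.438535
u_2 = 0.371000 - (0.438535)·(0.371000 - 1.050000)/(0.438535 - (-0.898929)) = 0.593634; f(u_2) = 0.039380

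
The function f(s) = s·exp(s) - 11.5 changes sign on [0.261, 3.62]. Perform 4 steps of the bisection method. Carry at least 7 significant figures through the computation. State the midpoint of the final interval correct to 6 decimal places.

f(0.261000) = -11.161163, f(3.620000) = 123.661996 (opposite signs)
step 1: m = 1.940500, f(m) = 2.010210 > 0 → root in [0.261000, 1.940500]
step 2: m = 1.100750, f(m) = -8.190683 < 0 → root in [1.100750, 1.940500]
step 3: m = 1.520625, f(m) = -4.543013 < 0 → root in [1.520625, 1.940500]
step 4: m = 1.730563, f(m) = -1.733003 < 0 → root in [1.730563, 1.940500]
Midpoint of [1.730563, 1.940500] = 1.835531

1.835531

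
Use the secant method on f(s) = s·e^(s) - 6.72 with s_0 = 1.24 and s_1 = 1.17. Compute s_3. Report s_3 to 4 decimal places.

1.4823

Secant update: s_(k+1) = s_k − f(s_k)·(s_k − s_(k-1))/(f(s_k) − f(s_(k-1))).
f(s_0) = -2.435039, f(s_1) = -2.950269
s_2 = 1.170000 - (-2.950269)·(1.170000 - 1.240000)/(-2.950269 - (-2.435039)) = 1.570829; f(s_2) = 0.836683
s_3 = 1.570829 - (0.836683)·(1.570829 - 1.170000)/(0.836683 - (-2.950269)) = 1.482270; f(s_3) = -0.193666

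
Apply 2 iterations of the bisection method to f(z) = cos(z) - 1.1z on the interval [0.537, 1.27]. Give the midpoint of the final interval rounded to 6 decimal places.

f(0.537000) = 0.268547, f(1.270000) = -1.100719 (opposite signs)
step 1: m = 0.903500, f(m) = -0.374985 < 0 → root in [0.537000, 0.903500]
step 2: m = 0.720250, f(m) = -0.040634 < 0 → root in [0.537000, 0.720250]
Midpoint of [0.537000, 0.720250] = 0.628625

0.628625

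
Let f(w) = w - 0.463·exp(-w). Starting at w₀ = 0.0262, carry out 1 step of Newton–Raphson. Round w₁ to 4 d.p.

Newton update: w ← w − f(w)/f'(w).
f'(w) = 1 + 0.463·exp(-w)
w_0 = 0.026200: f = -0.424827, f' = 1.451027 → w_1 = 0.026200 - (-0.424827)/(1.451027) = 0.318977

0.3190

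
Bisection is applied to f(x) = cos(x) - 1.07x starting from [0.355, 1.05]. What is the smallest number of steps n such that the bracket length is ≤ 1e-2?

7

Initial width b − a = 1.05 − 0.355 = 0.695000.
After n steps the width is (b−a)/2^n; need (b−a)/2^n ≤ 1e-2.
So n ≥ log₂(0.695000/1e-2) = log₂(69.5000) ≈ 6.1189.
Hence n = 7.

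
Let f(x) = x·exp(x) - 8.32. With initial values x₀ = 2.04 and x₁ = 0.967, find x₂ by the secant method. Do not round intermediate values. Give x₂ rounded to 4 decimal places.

1.4385

f(x_0) = 7.368843, f(x_1) = -5.776749
x_2 = 0.967000 - (-5.776749)·(0.967000 - 2.040000)/(-5.776749 - (7.368843)) = 1.438523; f(x_2) = -2.257391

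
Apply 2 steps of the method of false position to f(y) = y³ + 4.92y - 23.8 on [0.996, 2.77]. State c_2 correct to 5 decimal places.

2.28316

f(0.996000) = -17.911632, f(2.770000) = 11.082333
step 1: c = 2.091926, f(c) = -4.353136 < 0 → new bracket [2.091926, 2.770000]
step 2: c = 2.283157, f(c) = -0.665205 < 0 → new bracket [2.283157, 2.770000]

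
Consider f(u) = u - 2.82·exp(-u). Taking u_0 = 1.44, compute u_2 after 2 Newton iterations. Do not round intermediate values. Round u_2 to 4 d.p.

1.0180

f'(u) = 1 + 2.82·exp(-u)
u_0 = 1.440000: f = 0.771864, f' = 1.668136 → u_1 = 1.440000 - (0.771864)/(1.668136) = 0.977290
u_1 = 0.977290: f = -0.083960, f' = 2.061250 → u_2 = 0.977290 - (-0.083960)/(2.061250) = 1.018022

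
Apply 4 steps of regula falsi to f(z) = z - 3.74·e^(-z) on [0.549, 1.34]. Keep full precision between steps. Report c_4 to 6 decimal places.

1.165882

False-position update: c = (a·f(b) − b·f(a))/(f(b) − f(a)); replace the endpoint whose sign matches f(c).
f(0.549000) = -1.610951, f(1.340000) = 0.360697
step 1: c = 1.195293, f(c) = 0.063512 > 0 → new bracket [0.549000, 1.195293]
step 2: c = 1.170779, f(c) = 0.010911 > 0 → new bracket [0.549000, 1.170779]
step 3: c = 1.166596, f(c) = 0.001866 > 0 → new bracket [0.549000, 1.166596]
step 4: c = 1.165882, f(c) = 0.000319 > 0 → new bracket [0.549000, 1.165882]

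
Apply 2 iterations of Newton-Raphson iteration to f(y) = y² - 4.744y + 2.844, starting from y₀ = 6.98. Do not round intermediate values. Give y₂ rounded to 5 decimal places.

4.20881

Newton update: y ← y − f(y)/f'(y).
f'(y) = 2y - 4.744
y_0 = 6.980000: f = 18.451280, f' = 9.216000 → y_1 = 6.980000 - (18.451280)/(9.216000) = 4.977908
y_1 = 4.977908: f = 4.008372, f' = 5.211816 → y_2 = 4.977908 - (4.008372)/(5.211816) = 4.208815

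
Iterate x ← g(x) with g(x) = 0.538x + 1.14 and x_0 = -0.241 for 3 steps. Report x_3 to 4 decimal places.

2.0458

x_1 = g(-0.241000) = 1.010342
x_2 = g(1.010342) = 1.683564
x_3 = g(1.683564) = 2.045757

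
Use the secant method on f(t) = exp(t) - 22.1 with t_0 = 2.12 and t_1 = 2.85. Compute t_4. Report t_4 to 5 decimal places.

f(t_0) = -13.768863, f(t_1) = -4.812218
t_2 = 2.850000 - (-4.812218)·(2.850000 - 2.120000)/(-4.812218 - (-13.768863)) = 3.242214; f(t_2) = 3.490310
t_3 = 3.242214 - (3.490310)·(3.242214 - 2.850000)/(3.490310 - (-4.812218)) = 3.077331; f(t_3) = -0.399603
t_4 = 3.077331 - (-0.399603)·(3.077331 - 3.242214)/(-0.399603 - (3.490310)) = 3.094269; f(t_4) = -0.028908

3.09427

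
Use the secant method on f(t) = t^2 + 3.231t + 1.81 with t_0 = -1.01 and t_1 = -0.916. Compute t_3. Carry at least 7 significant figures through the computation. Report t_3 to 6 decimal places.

-0.726295

f(t_0) = -0.433210, f(t_1) = -0.310540
t_2 = -0.916000 - (-0.310540)·(-0.916000 - -1.010000)/(-0.310540 - (-0.433210)) = -0.678038; f(t_2) = 0.078994
t_3 = -0.678038 - (0.078994)·(-0.678038 - -0.916000)/(0.078994 - (-0.310540)) = -0.726295; f(t_3) = -0.009155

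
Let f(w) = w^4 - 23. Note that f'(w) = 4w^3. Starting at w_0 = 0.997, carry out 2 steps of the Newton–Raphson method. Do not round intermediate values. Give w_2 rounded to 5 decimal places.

w_0 = 0.997000: f = -22.011946, f' = 3.964108 → w_1 = 0.997000 - (-22.011946)/(3.964108) = 6.549812
w_1 = 6.549812: f = 1817.413262, f' = 1123.948745 → w_2 = 6.549812 - (1817.413262)/(1123.948745) = 4.932823

4.93282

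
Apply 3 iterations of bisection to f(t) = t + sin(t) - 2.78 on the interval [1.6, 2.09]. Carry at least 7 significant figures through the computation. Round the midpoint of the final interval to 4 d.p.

1.8144

f(1.600000) = -0.180426, f(2.090000) = 0.178215 (opposite signs)
step 1: m = 1.845000, f(m) = 0.027641 > 0 → root in [1.600000, 1.845000]
step 2: m = 1.722500, f(m) = -0.068985 < 0 → root in [1.722500, 1.845000]
step 3: m = 1.783750, f(m) = -0.018839 < 0 → root in [1.783750, 1.845000]
Midpoint of [1.783750, 1.845000] = 1.814375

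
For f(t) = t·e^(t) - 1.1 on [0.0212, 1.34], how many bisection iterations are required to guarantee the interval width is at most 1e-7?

24

Initial width b − a = 1.34 − 0.0212 = 1.318800.
After n steps the width is (b−a)/2^n; need (b−a)/2^n ≤ 1e-7.
So n ≥ log₂(1.318800/1e-7) = log₂(13188000.0000) ≈ 23.6527.
Hence n = 24.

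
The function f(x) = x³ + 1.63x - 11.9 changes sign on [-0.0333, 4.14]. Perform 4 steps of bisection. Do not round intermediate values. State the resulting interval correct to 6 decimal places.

f(-0.033300) = -11.954316, f(4.140000) = 65.806144 (opposite signs)
step 1: m = 2.053350, f(m) = 0.104390 > 0 → root in [-0.033300, 2.053350]
step 2: m = 1.010025, f(m) = -9.223282 < 0 → root in [1.010025, 2.053350]
step 3: m = 1.531687, f(m) = -5.809908 < 0 → root in [1.531687, 2.053350]
step 4: m = 1.792519, f(m) = -3.218610 < 0 → root in [1.792519, 2.053350]

[1.792519, 2.053350]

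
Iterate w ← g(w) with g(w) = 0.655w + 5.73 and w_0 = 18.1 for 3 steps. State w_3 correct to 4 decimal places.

17.0278

w_1 = g(18.100000) = 17.585500
w_2 = g(17.585500) = 17.248503
w_3 = g(17.248503) = 17.027769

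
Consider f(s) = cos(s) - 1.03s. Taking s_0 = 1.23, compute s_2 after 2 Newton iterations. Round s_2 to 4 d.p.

0.7262

f'(s) = -sin(s) - 1.03
s_0 = 1.230000: f = -0.932662, f' = -1.972489 → s_1 = 1.230000 - (-0.932662)/(-1.972489) = 0.757165
s_1 = 0.757165: f = -0.053093, f' = -1.716864 → s_2 = 0.757165 - (-0.053093)/(-1.716864) = 0.726240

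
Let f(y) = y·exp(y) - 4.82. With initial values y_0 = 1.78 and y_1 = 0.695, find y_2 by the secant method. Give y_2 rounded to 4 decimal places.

Secant update: y_(k+1) = y_k − f(y_k)·(y_k − y_(k-1))/(f(y_k) − f(y_(k-1))).
f(y_0) = 5.735144, f(y_1) = -3.427422
y_2 = 0.695000 - (-3.427422)·(0.695000 - 1.780000)/(-3.427422 - (5.735144)) = 1.100864; f(y_2) = -1.509965

1.1009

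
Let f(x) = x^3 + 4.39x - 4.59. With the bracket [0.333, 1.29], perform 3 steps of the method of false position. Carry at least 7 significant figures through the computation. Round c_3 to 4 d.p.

0.8847

False-position update: c = (a·f(b) − b·f(a))/(f(b) − f(a)); replace the endpoint whose sign matches f(c).
f(0.333000) = -3.091204, f(1.290000) = 3.219789
step 1: c = 0.801751, f(c) = -0.554946 < 0 → new bracket [0.801751, 1.290000]
step 2: c = 0.873531, f(c) = -0.088645 < 0 → new bracket [0.873531, 1.290000]
step 3: c = 0.884690, f(c) = -0.013786 < 0 → new bracket [0.884690, 1.290000]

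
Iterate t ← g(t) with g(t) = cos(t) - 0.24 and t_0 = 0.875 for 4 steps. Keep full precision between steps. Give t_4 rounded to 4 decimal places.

t_1 = g(0.875000) = 0.400997
t_2 = g(0.400997) = 0.680672
t_3 = g(0.680672) = 0.537150
t_4 = g(0.537150) = 0.619171

0.6192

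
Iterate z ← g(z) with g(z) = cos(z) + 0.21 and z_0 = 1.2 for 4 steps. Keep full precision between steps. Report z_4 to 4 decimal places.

z_1 = g(1.200000) = 0.572358
z_2 = g(0.572358) = 1.050626
z_3 = g(1.050626) = 0.707028
z_4 = g(0.707028) = 0.970296

0.9703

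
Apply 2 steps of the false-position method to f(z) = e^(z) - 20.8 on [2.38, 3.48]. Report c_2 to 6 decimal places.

f(2.380000) = -9.995097, f(3.480000) = 11.659722
step 1: c = 2.887721, f(c) = -2.847650 < 0 → new bracket [2.887721, 3.480000]
step 2: c = 3.003979, f(c) = -0.634376 < 0 → new bracket [3.003979, 3.480000]

3.003979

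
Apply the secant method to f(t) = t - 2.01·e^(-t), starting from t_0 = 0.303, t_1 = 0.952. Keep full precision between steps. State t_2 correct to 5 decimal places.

0.86778

f(t_0) = -1.181584, f(t_1) = 0.176204
t_2 = 0.952000 - (0.176204)·(0.952000 - 0.303000)/(0.176204 - (-1.181584)) = 0.867778; f(t_2) = 0.023811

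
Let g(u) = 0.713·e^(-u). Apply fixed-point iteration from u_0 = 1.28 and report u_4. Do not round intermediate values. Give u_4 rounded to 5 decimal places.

0.47923

u_1 = g(1.280000) = 0.198241
u_2 = g(0.198241) = 0.584783
u_3 = g(0.584783) = 0.397303
u_4 = g(0.397303) = 0.479229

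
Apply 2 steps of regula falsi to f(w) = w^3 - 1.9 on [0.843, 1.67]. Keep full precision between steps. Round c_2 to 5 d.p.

1.20003

False-position update: c = (a·f(b) − b·f(a))/(f(b) − f(a)); replace the endpoint whose sign matches f(c).
f(0.843000) = -1.300923, f(1.670000) = 2.757463
step 1: c = 1.108096, f(c) = -0.539393 < 0 → new bracket [1.108096, 1.670000]
step 2: c = 1.200029, f(c) = -0.171877 < 0 → new bracket [1.200029, 1.670000]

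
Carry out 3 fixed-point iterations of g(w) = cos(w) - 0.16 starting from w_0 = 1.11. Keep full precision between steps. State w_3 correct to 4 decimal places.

0.5369

w_1 = g(1.110000) = 0.284662
w_2 = g(0.284662) = 0.799757
w_3 = g(0.799757) = 0.536881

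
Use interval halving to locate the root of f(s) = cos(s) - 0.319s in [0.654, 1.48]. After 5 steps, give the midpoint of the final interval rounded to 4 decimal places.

1.1832

f(0.654000) = 0.585031, f(1.480000) = -0.381448 (opposite signs)
step 1: m = 1.067000, f(m) = 0.142381 > 0 → root in [1.067000, 1.480000]
step 2: m = 1.273500, f(m) = -0.113310 < 0 → root in [1.067000, 1.273500]
step 3: m = 1.170250, f(m) = 0.016612 > 0 → root in [1.170250, 1.273500]
step 4: m = 1.221875, f(m) = -0.047894 < 0 → root in [1.170250, 1.221875]
step 5: m = 1.196062, f(m) = -0.015519 < 0 → root in [1.170250, 1.196062]
Midpoint of [1.170250, 1.196062] = 1.183156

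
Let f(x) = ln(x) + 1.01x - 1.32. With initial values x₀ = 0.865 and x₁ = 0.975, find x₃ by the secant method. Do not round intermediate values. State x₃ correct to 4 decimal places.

1.1595

f(x_0) = -0.591376, f(x_1) = -0.360568
x_2 = 0.975000 - (-0.360568)·(0.975000 - 0.865000)/(-0.360568 - (-0.591376)) = 1.146842; f(x_2) = -0.024678
x_3 = 1.146842 - (-0.024678)·(1.146842 - 0.975000)/(-0.024678 - (-0.360568)) = 1.159467; f(x_3) = -0.000978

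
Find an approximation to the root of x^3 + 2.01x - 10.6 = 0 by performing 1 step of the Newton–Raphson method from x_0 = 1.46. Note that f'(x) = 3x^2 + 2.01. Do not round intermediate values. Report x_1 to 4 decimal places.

2.0017

Newton update: x ← x − f(x)/f'(x).
x_0 = 1.460000: f = -4.553264, f' = 8.404800 → x_1 = 1.460000 - (-4.553264)/(8.404800) = 2.001746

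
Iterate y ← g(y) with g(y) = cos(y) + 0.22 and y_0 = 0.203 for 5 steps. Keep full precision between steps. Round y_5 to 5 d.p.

y_1 = g(0.203000) = 1.199466
y_2 = g(1.199466) = 0.582855
y_3 = g(0.582855) = 1.054894
y_4 = g(1.054894) = 0.713320
y_5 = g(0.713320) = 0.976194

0.97619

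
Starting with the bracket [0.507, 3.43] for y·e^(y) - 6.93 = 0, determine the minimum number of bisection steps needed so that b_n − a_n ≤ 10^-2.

9

Initial width b − a = 3.43 − 0.507 = 2.923000.
After n steps the width is (b−a)/2^n; need (b−a)/2^n ≤ 10^-2.
So n ≥ log₂(2.923000/10^-2) = log₂(292.3000) ≈ 8.1913.
Hence n = 9.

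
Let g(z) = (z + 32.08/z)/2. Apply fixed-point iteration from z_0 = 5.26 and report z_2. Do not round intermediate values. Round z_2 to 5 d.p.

z_1 = g(5.260000) = 5.679430
z_2 = g(5.679430) = 5.663942

5.66394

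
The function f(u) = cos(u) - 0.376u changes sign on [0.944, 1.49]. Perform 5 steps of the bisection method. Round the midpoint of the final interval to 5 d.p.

f(0.944000) = 0.231609, f(1.490000) = -0.479532 (opposite signs)
step 1: m = 1.217000, f(m) = -0.111131 < 0 → root in [0.944000, 1.217000]
step 2: m = 1.080500, f(m) = 0.064619 > 0 → root in [1.080500, 1.217000]
step 3: m = 1.148750, f(m) = -0.022302 < 0 → root in [1.080500, 1.148750]
step 4: m = 1.114625, f(m) = 0.021415 > 0 → root in [1.114625, 1.148750]
step 5: m = 1.131688, f(m) = -0.000381 < 0 → root in [1.114625, 1.131688]
Midpoint of [1.114625, 1.131688] = 1.123156

1.12316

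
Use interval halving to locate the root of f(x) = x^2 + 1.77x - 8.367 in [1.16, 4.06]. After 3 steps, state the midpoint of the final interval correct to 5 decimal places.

2.06625

f(1.160000) = -4.968200, f(4.060000) = 15.302800 (opposite signs)
step 1: m = 2.610000, f(m) = 3.064800 > 0 → root in [1.160000, 2.610000]
step 2: m = 1.885000, f(m) = -1.477325 < 0 → root in [1.885000, 2.610000]
step 3: m = 2.247500, f(m) = 0.662331 > 0 → root in [1.885000, 2.247500]
Midpoint of [1.885000, 2.247500] = 2.066250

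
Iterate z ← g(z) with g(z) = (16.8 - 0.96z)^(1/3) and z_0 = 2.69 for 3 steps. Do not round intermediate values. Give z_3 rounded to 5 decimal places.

z_1 = g(2.690000) = 2.422565
z_2 = g(2.422565) = 2.437060
z_3 = g(2.437060) = 2.436279

2.43628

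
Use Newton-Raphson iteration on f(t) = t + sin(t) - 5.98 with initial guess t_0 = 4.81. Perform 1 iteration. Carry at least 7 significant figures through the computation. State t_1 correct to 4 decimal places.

Newton update: t ← t − f(t)/f'(t).
f'(t) = 1 + cos(t)
t_0 = 4.810000: f = -2.165240, f' = 1.097456 → t_1 = 4.810000 - (-2.165240)/(1.097456) = 6.782963

6.7830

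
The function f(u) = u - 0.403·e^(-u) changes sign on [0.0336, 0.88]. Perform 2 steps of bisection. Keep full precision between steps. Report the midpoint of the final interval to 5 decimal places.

f(0.033600) = -0.356084, f(0.880000) = 0.712842 (opposite signs)
step 1: m = 0.456800, f(m) = 0.201577 > 0 → root in [0.033600, 0.456800]
step 2: m = 0.245200, f(m) = -0.070167 < 0 → root in [0.245200, 0.456800]
Midpoint of [0.245200, 0.456800] = 0.351000

0.35100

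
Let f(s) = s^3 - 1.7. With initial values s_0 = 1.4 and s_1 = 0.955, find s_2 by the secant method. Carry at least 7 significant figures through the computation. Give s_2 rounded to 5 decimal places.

f(s_0) = 1.044000, f(s_1) = -0.829016
s_2 = 0.955000 - (-0.829016)·(0.955000 - 1.400000)/(-0.829016 - (1.044000)) = 1.151962; f(s_2) = -0.171329

1.15196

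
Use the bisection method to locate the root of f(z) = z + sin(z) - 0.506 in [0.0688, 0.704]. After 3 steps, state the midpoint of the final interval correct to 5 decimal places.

f(0.068800) = -0.368454, f(0.704000) = 0.845272 (opposite signs)
step 1: m = 0.386400, f(m) = 0.257256 > 0 → root in [0.068800, 0.386400]
step 2: m = 0.227600, f(m) = -0.052760 < 0 → root in [0.227600, 0.386400]
step 3: m = 0.307000, f(m) = 0.103200 > 0 → root in [0.227600, 0.307000]
Midpoint of [0.227600, 0.307000] = 0.267300

0.26730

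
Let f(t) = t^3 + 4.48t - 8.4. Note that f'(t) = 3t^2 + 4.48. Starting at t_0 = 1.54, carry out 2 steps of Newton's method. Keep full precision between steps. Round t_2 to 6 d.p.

1.339153

t_0 = 1.540000: f = 2.151464, f' = 11.594800 → t_1 = 1.540000 - (2.151464)/(11.594800) = 1.354446
t_1 = 1.354446: f = 0.152680, f' = 9.983570 → t_2 = 1.354446 - (0.152680)/(9.983570) = 1.339153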